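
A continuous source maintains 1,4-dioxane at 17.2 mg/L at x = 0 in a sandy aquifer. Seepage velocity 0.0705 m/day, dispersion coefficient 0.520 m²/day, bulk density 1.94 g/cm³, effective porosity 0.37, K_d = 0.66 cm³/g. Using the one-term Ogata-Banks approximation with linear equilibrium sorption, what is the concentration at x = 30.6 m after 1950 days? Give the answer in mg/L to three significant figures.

8.67 mg/L

Retardation factor R = 1 + ρ_b·K_d/n = 1 + 1.94 × 0.66/0.37 = 4.461.
Sorption retards both mechanisms: v_R = v/R = 0.01580 m/day, D_R = D/R = 0.1166 m²/day.
v_R·t = 0.01580 × 1950 = 30.81 m; 2√(D_R t) = 30.16 m; argument = (30.6 − 30.81)/30.16 = -0.006963.
C = C₀ × ½·erfc(-0.006963) = 17.2 × 0.5039 = 8.67 mg/L.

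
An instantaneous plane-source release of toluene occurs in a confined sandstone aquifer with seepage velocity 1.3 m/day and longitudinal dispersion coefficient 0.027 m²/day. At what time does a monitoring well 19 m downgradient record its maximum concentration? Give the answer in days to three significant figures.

For the 1D instantaneous-source solution, setting ∂C/∂t = 0 at fixed x gives v²t² + 2Dt − x² = 0, so t = (√(D² + v²x²) − D)/v².
√(D² + v²x²) = √(0.027² + 1.3² × 19²) = 24.70; v² = 1.69.
t = (24.70 − 0.027)/1.69 = 14.6 days (vs. the pure-advection estimate x/v = 14.6 d).

14.6 days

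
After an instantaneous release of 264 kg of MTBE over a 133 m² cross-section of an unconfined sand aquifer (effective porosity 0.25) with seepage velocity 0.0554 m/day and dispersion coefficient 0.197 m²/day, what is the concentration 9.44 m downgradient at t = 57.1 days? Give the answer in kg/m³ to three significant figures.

For an instantaneous plane source, C(x,t) = M/(n_e·A·√(4πDt)) · exp(−(x−vt)²/(4Dt)), with n_e·A the pore (flow) area.
Plume center vt = 0.0554 × 57.1 = 3.16334 m, so the well at 9.44 m is 6.27666 m downgradient of the peak.
√(4πDt) = 11.89 m, giving peak height M/(n_e·A·√(4πDt)) = 264/(0.25 × 133 × 11.89) = 0.6678 kg/m³.
(x−vt)²/(4Dt) = (6.27666)²/(4 × 0.197 × 57.1) = 0.8756; exp(−0.8756) = 0.4166.
C = 0.6678 × 0.4166 = 0.278 kg/m³.

0.278 kg/m³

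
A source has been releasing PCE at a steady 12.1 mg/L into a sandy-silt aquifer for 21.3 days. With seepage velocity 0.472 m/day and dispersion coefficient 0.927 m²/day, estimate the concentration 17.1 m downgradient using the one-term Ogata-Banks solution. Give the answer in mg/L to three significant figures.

1.59 mg/L

For a continuous step input, C/C₀ ≈ ½·erfc((x−vt)/(2√(Dt))).
vt = 0.472 × 21.3 = 10.0536 m and 2√(Dt) = 2√(0.927 × 21.3) = 8.887 m.
Argument (x−vt)/(2√(Dt)) = (17.1 − 10.0536)/8.887 = 0.7929; ½·erfc(0.7929) = 0.1311.
C = 12.1 × 0.1311 = 1.59 mg/L.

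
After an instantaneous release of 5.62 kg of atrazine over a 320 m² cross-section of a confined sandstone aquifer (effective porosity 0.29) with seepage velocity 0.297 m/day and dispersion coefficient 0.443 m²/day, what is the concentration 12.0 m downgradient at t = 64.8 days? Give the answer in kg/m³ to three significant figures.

For an instantaneous plane source, C(x,t) = M/(n_e·A·√(4πDt)) · exp(−(x−vt)²/(4Dt)), with n_e·A the pore (flow) area.
Plume center vt = 0.297 × 64.8 = 19.2456 m, so the well at 12.0 m is 7.2456 m upgradient of the peak.
√(4πDt) = 18.99 m, giving peak height M/(n_e·A·√(4πDt)) = 5.62/(0.29 × 320 × 18.99) = 0.003189 kg/m³.
(x−vt)²/(4Dt) = (-7.2456)²/(4 × 0.443 × 64.8) = 0.4572; exp(−0.4572) = 0.6331.
C = 0.003189 × 0.6331 = 0.00202 kg/m³.

0.00202 kg/m³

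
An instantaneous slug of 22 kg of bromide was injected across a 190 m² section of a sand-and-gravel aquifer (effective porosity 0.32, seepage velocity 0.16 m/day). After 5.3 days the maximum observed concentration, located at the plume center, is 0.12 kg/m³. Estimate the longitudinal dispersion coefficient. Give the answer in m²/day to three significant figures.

0.137 m²/day

At the plume center C_max = M/(n_e·A·√(4πDt)), so D = M²/(4πt·(n_e·A·C_max)²).
n_e·A·C_max = 0.32 × 190 × 0.12 = 7.296 kg/m.
D = 22²/(4π × 5.3 × 7.296²) = 0.137 m²/day.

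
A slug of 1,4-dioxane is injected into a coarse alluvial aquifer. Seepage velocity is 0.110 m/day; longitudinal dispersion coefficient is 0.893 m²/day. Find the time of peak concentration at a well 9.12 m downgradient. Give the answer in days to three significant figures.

37.2 days

For the 1D instantaneous-source solution, setting ∂C/∂t = 0 at fixed x gives v²t² + 2Dt − x² = 0, so t = (√(D² + v²x²) − D)/v².
√(D² + v²x²) = √(0.893² + 0.110² × 9.12²) = 1.343; v² = 0.0121.
t = (1.343 − 0.893)/0.0121 = 37.2 days (vs. the pure-advection estimate x/v = 82.9 d).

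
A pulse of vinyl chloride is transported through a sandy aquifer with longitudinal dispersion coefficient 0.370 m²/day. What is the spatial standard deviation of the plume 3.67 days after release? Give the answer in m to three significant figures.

Dispersive spreading gives a Gaussian with σ² = 2Dt; advection only shifts the center.
σ = √(2 × 0.370 × 3.67) = 1.65 m.

1.65 m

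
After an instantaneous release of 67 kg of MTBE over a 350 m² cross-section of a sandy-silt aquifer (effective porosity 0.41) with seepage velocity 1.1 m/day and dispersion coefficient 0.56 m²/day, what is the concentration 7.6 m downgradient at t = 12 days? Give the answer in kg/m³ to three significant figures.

0.0158 kg/m³

For an instantaneous plane source, C(x,t) = M/(n_e·A·√(4πDt)) · exp(−(x−vt)²/(4Dt)), with n_e·A the pore (flow) area.
Plume center vt = 1.1 × 12 = 13.2 m, so the well at 7.6 m is 5.6 m upgradient of the peak.
√(4πDt) = 9.189 m, giving peak height M/(n_e·A·√(4πDt)) = 67/(0.41 × 350 × 9.189) = 0.05081 kg/m³.
(x−vt)²/(4Dt) = (-5.6)²/(4 × 0.56 × 12) = 1.167; exp(−1.167) = 0.3113.
C = 0.05081 × 0.3113 = 0.0158 kg/m³.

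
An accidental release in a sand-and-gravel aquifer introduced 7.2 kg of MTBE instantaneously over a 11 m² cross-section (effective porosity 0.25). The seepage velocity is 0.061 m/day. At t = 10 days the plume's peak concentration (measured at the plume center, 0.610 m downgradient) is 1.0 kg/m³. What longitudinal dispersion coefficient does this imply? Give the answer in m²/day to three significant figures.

At the plume center C_max = M/(n_e·A·√(4πDt)), so D = M²/(4πt·(n_e·A·C_max)²).
n_e·A·C_max = 0.25 × 11 × 1.0 = 2.750 kg/m.
D = 7.2²/(4π × 10 × 2.750²) = 0.0545 m²/day.

0.0545 m²/day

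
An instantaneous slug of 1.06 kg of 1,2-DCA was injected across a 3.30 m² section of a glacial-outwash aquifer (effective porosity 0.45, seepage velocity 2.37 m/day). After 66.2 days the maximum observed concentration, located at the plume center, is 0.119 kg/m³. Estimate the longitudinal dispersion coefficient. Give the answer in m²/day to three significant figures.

0.0433 m²/day

At the plume center C_max = M/(n_e·A·√(4πDt)), so D = M²/(4πt·(n_e·A·C_max)²).
n_e·A·C_max = 0.45 × 3.30 × 0.119 = 0.1767 kg/m.
D = 1.06²/(4π × 66.2 × 0.1767²) = 0.0433 m²/day.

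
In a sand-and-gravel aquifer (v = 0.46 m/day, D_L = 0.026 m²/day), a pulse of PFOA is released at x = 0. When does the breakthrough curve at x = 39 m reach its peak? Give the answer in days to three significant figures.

For the 1D instantaneous-source solution, setting ∂C/∂t = 0 at fixed x gives v²t² + 2Dt − x² = 0, so t = (√(D² + v²x²) − D)/v².
√(D² + v²x²) = √(0.026² + 0.46² × 39²) = 17.94; v² = 0.2116.
t = (17.94 − 0.026)/0.2116 = 84.7 days (vs. the pure-advection estimate x/v = 84.8 d).

84.7 days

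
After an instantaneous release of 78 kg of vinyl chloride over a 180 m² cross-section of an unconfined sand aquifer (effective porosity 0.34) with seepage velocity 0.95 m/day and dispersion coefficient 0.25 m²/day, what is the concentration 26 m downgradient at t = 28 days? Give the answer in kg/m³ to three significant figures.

0.134 kg/m³

For an instantaneous plane source, C(x,t) = M/(n_e·A·√(4πDt)) · exp(−(x−vt)²/(4Dt)), with n_e·A the pore (flow) area.
Plume center vt = 0.95 × 28 = 26.6 m, so the well at 26 m is 0.6 m upgradient of the peak.
√(4πDt) = 9.379 m, giving peak height M/(n_e·A·√(4πDt)) = 78/(0.34 × 180 × 9.379) = 0.1359 kg/m³.
(x−vt)²/(4Dt) = (-0.6)²/(4 × 0.25 × 28) = 0.01286; exp(−0.01286) = 0.9872.
C = 0.1359 × 0.9872 = 0.134 kg/m³.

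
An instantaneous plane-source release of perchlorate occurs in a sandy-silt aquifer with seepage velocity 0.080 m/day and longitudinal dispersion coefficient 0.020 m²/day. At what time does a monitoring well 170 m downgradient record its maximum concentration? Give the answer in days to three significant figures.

For the 1D instantaneous-source solution, setting ∂C/∂t = 0 at fixed x gives v²t² + 2Dt − x² = 0, so t = (√(D² + v²x²) − D)/v².
√(D² + v²x²) = √(0.020² + 0.080² × 170²) = 13.60; v² = 0.0064.
t = (13.60 − 0.020)/0.0064 = 2120 days (vs. the pure-advection estimate x/v = 2120 d).

2120 days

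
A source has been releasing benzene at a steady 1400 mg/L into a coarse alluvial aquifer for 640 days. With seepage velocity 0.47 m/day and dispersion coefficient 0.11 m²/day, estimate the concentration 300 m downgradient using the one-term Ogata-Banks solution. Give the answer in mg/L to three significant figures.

738 mg/L

For a continuous step input, C/C₀ ≈ ½·erfc((x−vt)/(2√(Dt))).
vt = 0.47 × 640 = 300.8 m and 2√(Dt) = 2√(0.11 × 640) = 16.78 m.
Argument (x−vt)/(2√(Dt)) = (300 − 300.8)/16.78 = -0.04768; ½·erfc(-0.04768) = 0.5269.
C = 1400 × 0.5269 = 738 mg/L.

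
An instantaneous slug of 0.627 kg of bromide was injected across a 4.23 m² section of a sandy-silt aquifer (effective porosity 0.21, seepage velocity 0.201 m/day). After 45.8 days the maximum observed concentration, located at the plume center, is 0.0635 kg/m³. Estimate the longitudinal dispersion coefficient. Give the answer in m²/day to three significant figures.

0.215 m²/day

At the plume center C_max = M/(n_e·A·√(4πDt)), so D = M²/(4πt·(n_e·A·C_max)²).
n_e·A·C_max = 0.21 × 4.23 × 0.0635 = 0.05641 kg/m.
D = 0.627²/(4π × 45.8 × 0.05641²) = 0.215 m²/day.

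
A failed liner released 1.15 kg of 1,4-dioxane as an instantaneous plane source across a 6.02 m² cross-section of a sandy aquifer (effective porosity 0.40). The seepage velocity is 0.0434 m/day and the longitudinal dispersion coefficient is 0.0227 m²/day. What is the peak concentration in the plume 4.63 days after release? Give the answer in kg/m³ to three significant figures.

The peak of an instantaneous 1D plume sits at x = vt; there the Gaussian factor is 1 and C_max = M/(n_e·A·√(4πDt)), where n_e·A is the pore area the mass is dissolved in.
√(4πDt) = √(4π × 0.0227 × 4.63) = 1.149 m, so C_max = 1.15/(0.40 × 6.02 × 1.149) = 0.416 kg/m³.

0.416 kg/m³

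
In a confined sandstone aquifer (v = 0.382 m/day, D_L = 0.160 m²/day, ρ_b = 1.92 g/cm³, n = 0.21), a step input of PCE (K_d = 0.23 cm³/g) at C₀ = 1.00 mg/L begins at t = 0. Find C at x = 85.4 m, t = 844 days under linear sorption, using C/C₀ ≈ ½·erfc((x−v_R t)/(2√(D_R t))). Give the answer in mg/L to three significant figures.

Retardation factor R = 1 + ρ_b·K_d/n = 1 + 1.92 × 0.23/0.21 = 3.103.
Sorption retards both mechanisms: v_R = v/R = 0.1231 m/day, D_R = D/R = 0.05156 m²/day.
v_R·t = 0.1231 × 844 = 103.8964 m; 2√(D_R t) = 13.19 m; argument = (85.4 − 103.8964)/13.19 = -1.402.
C = C₀ × ½·erfc(-1.402) = 1.00 × 0.9763 = 0.976 mg/L.

0.976 mg/L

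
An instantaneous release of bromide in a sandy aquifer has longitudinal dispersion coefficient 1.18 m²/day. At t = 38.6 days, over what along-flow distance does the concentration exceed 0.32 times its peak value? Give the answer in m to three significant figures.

The plume is Gaussian with σ = √(2Dt) = √(2 × 1.18 × 38.6) = 9.544 m.
C/C_peak = exp(−Δx²/(2σ²)) = 0.32 ⇒ Δx = σ·√(−2 ln 0.32) = 9.544 × 1.510 = 14.41 m.
Width = 2Δx = 28.8 m.

28.8 m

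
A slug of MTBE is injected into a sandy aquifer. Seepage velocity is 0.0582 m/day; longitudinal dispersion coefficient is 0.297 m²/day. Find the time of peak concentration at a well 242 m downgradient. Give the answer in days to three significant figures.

4070 days

For the 1D instantaneous-source solution, setting ∂C/∂t = 0 at fixed x gives v²t² + 2Dt − x² = 0, so t = (√(D² + v²x²) − D)/v².
√(D² + v²x²) = √(0.297² + 0.0582² × 242²) = 14.09; v² = 0.00338724.
t = (14.09 − 0.297)/0.00338724 = 4070 days (vs. the pure-advection estimate x/v = 4160 d).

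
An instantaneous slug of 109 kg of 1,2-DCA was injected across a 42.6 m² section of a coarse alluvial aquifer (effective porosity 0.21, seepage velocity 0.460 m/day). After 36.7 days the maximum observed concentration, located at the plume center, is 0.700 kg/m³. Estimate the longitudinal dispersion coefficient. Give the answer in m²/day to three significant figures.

0.657 m²/day

At the plume center C_max = M/(n_e·A·√(4πDt)), so D = M²/(4πt·(n_e·A·C_max)²).
n_e·A·C_max = 0.21 × 42.6 × 0.700 = 6.262 kg/m.
D = 109²/(4π × 36.7 × 6.262²) = 0.657 m²/day.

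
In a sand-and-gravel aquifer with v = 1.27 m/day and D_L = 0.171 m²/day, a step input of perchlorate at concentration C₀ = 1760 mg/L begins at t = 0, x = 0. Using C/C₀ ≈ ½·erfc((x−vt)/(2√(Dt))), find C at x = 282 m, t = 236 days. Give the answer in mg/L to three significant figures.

For a continuous step input, C/C₀ ≈ ½·erfc((x−vt)/(2√(Dt))).
vt = 1.27 × 236 = 299.72 m and 2√(Dt) = 2√(0.171 × 236) = 12.71 m.
Argument (x−vt)/(2√(Dt)) = (282 − 299.72)/12.71 = -1.394; ½·erfc(-1.394) = 0.9757.
C = 1760 × 0.9757 = 1720 mg/L.

1720 mg/L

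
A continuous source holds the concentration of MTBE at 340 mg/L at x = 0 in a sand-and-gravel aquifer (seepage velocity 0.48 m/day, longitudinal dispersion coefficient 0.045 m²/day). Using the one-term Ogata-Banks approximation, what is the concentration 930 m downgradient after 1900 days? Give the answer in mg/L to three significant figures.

For a continuous step input, C/C₀ ≈ ½·erfc((x−vt)/(2√(Dt))).
vt = 0.48 × 1900 = 912 m and 2√(Dt) = 2√(0.045 × 1900) = 18.49 m.
Argument (x−vt)/(2√(Dt)) = (930 − 912)/18.49 = 0.9735; ½·erfc(0.9735) = 0.08430.
C = 340 × 0.08430 = 28.7 mg/L.

28.7 mg/L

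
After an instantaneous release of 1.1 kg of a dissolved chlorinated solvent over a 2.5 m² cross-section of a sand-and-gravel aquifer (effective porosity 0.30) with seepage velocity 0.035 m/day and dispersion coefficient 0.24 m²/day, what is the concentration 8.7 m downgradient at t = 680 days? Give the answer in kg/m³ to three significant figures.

0.0228 kg/m³

For an instantaneous plane source, C(x,t) = M/(n_e·A·√(4πDt)) · exp(−(x−vt)²/(4Dt)), with n_e·A the pore (flow) area.
Plume center vt = 0.035 × 680 = 23.8 m, so the well at 8.7 m is 15.1 m upgradient of the peak.
√(4πDt) = 45.29 m, giving peak height M/(n_e·A·√(4πDt)) = 1.1/(0.30 × 2.5 × 45.29) = 0.03238 kg/m³.
(x−vt)²/(4Dt) = (-15.1)²/(4 × 0.24 × 680) = 0.3493; exp(−0.3493) = 0.7052.
C = 0.03238 × 0.7052 = 0.0228 kg/m³.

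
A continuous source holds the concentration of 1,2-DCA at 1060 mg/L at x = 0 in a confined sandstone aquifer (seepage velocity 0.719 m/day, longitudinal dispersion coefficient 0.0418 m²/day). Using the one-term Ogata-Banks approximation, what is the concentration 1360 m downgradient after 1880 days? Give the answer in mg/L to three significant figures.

For a continuous step input, C/C₀ ≈ ½·erfc((x−vt)/(2√(Dt))).
vt = 0.719 × 1880 = 1351.72 m and 2√(Dt) = 2√(0.0418 × 1880) = 17.73 m.
Argument (x−vt)/(2√(Dt)) = (1360 − 1351.72)/17.73 = 0.4670; ½·erfc(0.4670) = 0.2545.
C = 1060 × 0.2545 = 270 mg/L.

270 mg/L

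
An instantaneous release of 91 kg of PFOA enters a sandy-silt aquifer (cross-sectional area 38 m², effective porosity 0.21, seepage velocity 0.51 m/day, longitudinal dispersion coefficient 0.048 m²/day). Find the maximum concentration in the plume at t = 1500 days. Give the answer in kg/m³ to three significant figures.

The peak of an instantaneous 1D plume sits at x = vt; there the Gaussian factor is 1 and C_max = M/(n_e·A·√(4πDt)), where n_e·A is the pore area the mass is dissolved in.
√(4πDt) = √(4π × 0.048 × 1500) = 30.08 m, so C_max = 91/(0.21 × 38 × 30.08) = 0.379 kg/m³.

0.379 kg/m³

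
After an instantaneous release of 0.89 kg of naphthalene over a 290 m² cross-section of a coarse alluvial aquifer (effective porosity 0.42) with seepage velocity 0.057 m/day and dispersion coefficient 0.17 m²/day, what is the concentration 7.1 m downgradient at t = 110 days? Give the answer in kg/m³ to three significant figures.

For an instantaneous plane source, C(x,t) = M/(n_e·A·√(4πDt)) · exp(−(x−vt)²/(4Dt)), with n_e·A the pore (flow) area.
Plume center vt = 0.057 × 110 = 6.27 m, so the well at 7.1 m is 0.83 m downgradient of the peak.
√(4πDt) = 15.33 m, giving peak height M/(n_e·A·√(4πDt)) = 0.89/(0.42 × 290 × 15.33) = 0.0004767 kg/m³.
(x−vt)²/(4Dt) = (0.83)²/(4 × 0.17 × 110) = 0.009210; exp(−0.009210) = 0.9908.
C = 0.0004767 × 0.9908 = 0.000472 kg/m³.

0.000472 kg/m³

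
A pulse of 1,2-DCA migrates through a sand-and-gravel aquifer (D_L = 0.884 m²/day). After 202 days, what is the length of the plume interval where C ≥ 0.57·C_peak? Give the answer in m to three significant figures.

40.1 m

The plume is Gaussian with σ = √(2Dt) = √(2 × 0.884 × 202) = 18.90 m.
C/C_peak = exp(−Δx²/(2σ²)) = 0.57 ⇒ Δx = σ·√(−2 ln 0.57) = 18.90 × 1.060 = 20.03 m.
Width = 2Δx = 40.1 m.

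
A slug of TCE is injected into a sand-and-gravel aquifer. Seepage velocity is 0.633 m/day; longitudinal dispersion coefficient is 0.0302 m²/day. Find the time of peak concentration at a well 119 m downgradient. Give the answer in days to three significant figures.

For the 1D instantaneous-source solution, setting ∂C/∂t = 0 at fixed x gives v²t² + 2Dt − x² = 0, so t = (√(D² + v²x²) − D)/v².
√(D² + v²x²) = √(0.0302² + 0.633² × 119²) = 75.33; v² = 0.400689.
t = (75.33 − 0.0302)/0.400689 = 188 days (vs. the pure-advection estimate x/v = 188 d).

188 days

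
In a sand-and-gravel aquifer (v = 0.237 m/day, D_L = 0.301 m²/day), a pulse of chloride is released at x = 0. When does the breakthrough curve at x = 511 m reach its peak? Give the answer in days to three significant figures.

2150 days

For the 1D instantaneous-source solution, setting ∂C/∂t = 0 at fixed x gives v²t² + 2Dt − x² = 0, so t = (√(D² + v²x²) − D)/v².
√(D² + v²x²) = √(0.301² + 0.237² × 511²) = 121.1; v² = 0.056169.
t = (121.1 − 0.301)/0.056169 = 2150 days (vs. the pure-advection estimate x/v = 2160 d).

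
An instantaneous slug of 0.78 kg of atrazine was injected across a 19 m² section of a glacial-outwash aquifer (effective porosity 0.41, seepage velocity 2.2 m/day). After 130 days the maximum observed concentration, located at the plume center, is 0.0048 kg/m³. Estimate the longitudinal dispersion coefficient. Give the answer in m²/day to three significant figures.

0.266 m²/day

At the plume center C_max = M/(n_e·A·√(4πDt)), so D = M²/(4πt·(n_e·A·C_max)²).
n_e·A·C_max = 0.41 × 19 × 0.0048 = 0.03739 kg/m.
D = 0.78²/(4π × 130 × 0.03739²) = 0.266 m²/day.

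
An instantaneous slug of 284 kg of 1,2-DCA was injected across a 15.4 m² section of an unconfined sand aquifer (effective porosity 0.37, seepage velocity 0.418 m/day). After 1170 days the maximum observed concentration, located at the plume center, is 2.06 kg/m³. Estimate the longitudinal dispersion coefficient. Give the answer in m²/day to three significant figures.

At the plume center C_max = M/(n_e·A·√(4πDt)), so D = M²/(4πt·(n_e·A·C_max)²).
n_e·A·C_max = 0.37 × 15.4 × 2.06 = 11.74 kg/m.
D = 284²/(4π × 1170 × 11.74²) = 0.0398 m²/day.

0.0398 m²/day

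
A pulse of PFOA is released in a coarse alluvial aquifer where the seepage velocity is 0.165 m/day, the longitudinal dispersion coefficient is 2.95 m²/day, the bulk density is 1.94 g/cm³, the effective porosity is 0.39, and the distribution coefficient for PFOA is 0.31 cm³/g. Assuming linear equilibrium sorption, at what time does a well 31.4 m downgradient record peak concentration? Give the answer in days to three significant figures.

281 days

Retardation factor R = 1 + ρ_b·K_d/n = 1 + 1.94 × 0.31/0.39 = 2.542.
Sorption retards both mechanisms: v_R = v/R = 0.06491 m/day, D_R = D/R = 1.161 m²/day.
Peak time from v_R²t² + 2D_R t − x² = 0: t = (√(D_R² + v_R²x²) − D_R)/v_R².
√(D_R² + v_R²x²) = √(1.161² + 0.06491² × 31.4²) = 2.346; v_R² = 0.004213.
t = (2.346 − 1.161)/0.004213 = 281 days.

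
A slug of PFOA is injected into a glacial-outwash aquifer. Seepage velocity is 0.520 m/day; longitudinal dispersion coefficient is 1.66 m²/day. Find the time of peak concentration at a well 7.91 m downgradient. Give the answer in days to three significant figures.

For the 1D instantaneous-source solution, setting ∂C/∂t = 0 at fixed x gives v²t² + 2Dt − x² = 0, so t = (√(D² + v²x²) − D)/v².
√(D² + v²x²) = √(1.66² + 0.520² × 7.91²) = 4.436; v² = 0.2704.
t = (4.436 − 1.66)/0.2704 = 10.3 days (vs. the pure-advection estimate x/v = 15.2 d).

10.3 days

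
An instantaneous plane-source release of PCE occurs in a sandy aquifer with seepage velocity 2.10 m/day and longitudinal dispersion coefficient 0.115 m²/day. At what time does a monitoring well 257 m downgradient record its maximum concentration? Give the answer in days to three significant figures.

For the 1D instantaneous-source solution, setting ∂C/∂t = 0 at fixed x gives v²t² + 2Dt − x² = 0, so t = (√(D² + v²x²) − D)/v².
√(D² + v²x²) = √(0.115² + 2.10² × 257²) = 539.7; v² = 4.41.
t = (539.7 − 0.115)/4.41 = 122 days (vs. the pure-advection estimate x/v = 122 d).

122 days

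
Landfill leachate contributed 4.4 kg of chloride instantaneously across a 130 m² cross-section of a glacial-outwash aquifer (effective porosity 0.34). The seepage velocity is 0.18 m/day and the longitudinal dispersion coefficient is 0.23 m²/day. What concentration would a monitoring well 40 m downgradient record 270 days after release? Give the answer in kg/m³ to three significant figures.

0.00265 kg/m³

For an instantaneous plane source, C(x,t) = M/(n_e·A·√(4πDt)) · exp(−(x−vt)²/(4Dt)), with n_e·A the pore (flow) area.
Plume center vt = 0.18 × 270 = 48.6 m, so the well at 40 m is 8.6 m upgradient of the peak.
√(4πDt) = 27.94 m, giving peak height M/(n_e·A·√(4πDt)) = 4.4/(0.34 × 130 × 27.94) = 0.003563 kg/m³.
(x−vt)²/(4Dt) = (-8.6)²/(4 × 0.23 × 270) = 0.2977; exp(−0.2977) = 0.7425.
C = 0.003563 × 0.7425 = 0.00265 kg/m³.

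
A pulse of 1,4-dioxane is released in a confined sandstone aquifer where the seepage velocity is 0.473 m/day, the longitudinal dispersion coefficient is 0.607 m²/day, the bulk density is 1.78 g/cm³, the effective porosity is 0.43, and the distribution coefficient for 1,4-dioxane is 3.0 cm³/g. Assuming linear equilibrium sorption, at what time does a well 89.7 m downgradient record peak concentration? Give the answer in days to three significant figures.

Retardation factor R = 1 + ρ_b·K_d/n = 1 + 1.78 × 3.0/0.43 = 13.42.
Sorption retards both mechanisms: v_R = v/R = 0.03525 m/day, D_R = D/R = 0.04523 m²/day.
Peak time from v_R²t² + 2D_R t − x² = 0: t = (√(D_R² + v_R²x²) − D_R)/v_R².
√(D_R² + v_R²x²) = √(0.04523² + 0.03525² × 89.7²) = 3.162; v_R² = 0.001243.
t = (3.162 − 0.04523)/0.001243 = 2510 days.

2510 days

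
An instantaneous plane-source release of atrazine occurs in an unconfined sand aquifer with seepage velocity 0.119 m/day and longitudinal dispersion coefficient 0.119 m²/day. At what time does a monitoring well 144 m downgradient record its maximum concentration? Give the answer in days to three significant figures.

1200 days

For the 1D instantaneous-source solution, setting ∂C/∂t = 0 at fixed x gives v²t² + 2Dt − x² = 0, so t = (√(D² + v²x²) − D)/v².
√(D² + v²x²) = √(0.119² + 0.119² × 144²) = 17.14; v² = 0.014161.
t = (17.14 − 0.119)/0.014161 = 1200 days (vs. the pure-advection estimate x/v = 1210 d).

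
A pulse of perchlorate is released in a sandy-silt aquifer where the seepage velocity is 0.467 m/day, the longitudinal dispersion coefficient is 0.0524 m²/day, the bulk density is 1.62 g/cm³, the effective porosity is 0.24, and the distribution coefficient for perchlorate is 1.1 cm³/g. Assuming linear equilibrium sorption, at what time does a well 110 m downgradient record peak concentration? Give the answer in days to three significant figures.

Retardation factor R = 1 + ρ_b·K_d/n = 1 + 1.62 × 1.1/0.24 = 8.425.
Sorption retards both mechanisms: v_R = v/R = 0.05543 m/day, D_R = D/R = 0.006220 m²/day.
Peak time from v_R²t² + 2D_R t − x² = 0: t = (√(D_R² + v_R²x²) − D_R)/v_R².
√(D_R² + v_R²x²) = √(0.006220² + 0.05543² × 110²) = 6.097; v_R² = 0.003072.
t = (6.097 − 0.006220)/0.003072 = 1980 days.

1980 days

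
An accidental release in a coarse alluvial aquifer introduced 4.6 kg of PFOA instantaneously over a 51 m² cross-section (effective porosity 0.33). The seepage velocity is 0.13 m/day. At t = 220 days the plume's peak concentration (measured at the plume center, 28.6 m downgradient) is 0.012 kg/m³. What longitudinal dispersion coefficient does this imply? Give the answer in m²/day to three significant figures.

At the plume center C_max = M/(n_e·A·√(4πDt)), so D = M²/(4πt·(n_e·A·C_max)²).
n_e·A·C_max = 0.33 × 51 × 0.012 = 0.2020 kg/m.
D = 4.6²/(4π × 220 × 0.2020²) = 0.188 m²/day.

0.188 m²/day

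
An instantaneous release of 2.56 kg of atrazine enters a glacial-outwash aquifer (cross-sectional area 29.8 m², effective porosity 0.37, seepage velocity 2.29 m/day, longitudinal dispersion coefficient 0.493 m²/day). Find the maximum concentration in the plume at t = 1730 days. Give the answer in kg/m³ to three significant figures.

0.00224 kg/m³

The peak of an instantaneous 1D plume sits at x = vt; there the Gaussian factor is 1 and C_max = M/(n_e·A·√(4πDt)), where n_e·A is the pore area the mass is dissolved in.
√(4πDt) = √(4π × 0.493 × 1730) = 103.5 m, so C_max = 2.56/(0.37 × 29.8 × 103.5) = 0.00224 kg/m³.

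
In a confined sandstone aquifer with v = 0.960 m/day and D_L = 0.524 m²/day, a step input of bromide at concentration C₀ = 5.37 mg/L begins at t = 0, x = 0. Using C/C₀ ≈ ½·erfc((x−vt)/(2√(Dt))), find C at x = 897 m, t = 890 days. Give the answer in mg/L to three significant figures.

0.438 mg/L

For a continuous step input, C/C₀ ≈ ½·erfc((x−vt)/(2√(Dt))).
vt = 0.960 × 890 = 854.4 m and 2√(Dt) = 2√(0.524 × 890) = 43.19 m.
Argument (x−vt)/(2√(Dt)) = (897 − 854.4)/43.19 = 0.9863; ½·erfc(0.9863) = 0.08153.
C = 5.37 × 0.08153 = 0.438 mg/L.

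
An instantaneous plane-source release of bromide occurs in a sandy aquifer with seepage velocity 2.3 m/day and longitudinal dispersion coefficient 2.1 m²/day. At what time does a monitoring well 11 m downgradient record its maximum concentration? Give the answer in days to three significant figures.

For the 1D instantaneous-source solution, setting ∂C/∂t = 0 at fixed x gives v²t² + 2Dt − x² = 0, so t = (√(D² + v²x²) − D)/v².
√(D² + v²x²) = √(2.1² + 2.3² × 11²) = 25.39; v² = 5.29.
t = (25.39 − 2.1)/5.29 = 4.40 days (vs. the pure-advection estimate x/v = 4.78 d).

4.40 days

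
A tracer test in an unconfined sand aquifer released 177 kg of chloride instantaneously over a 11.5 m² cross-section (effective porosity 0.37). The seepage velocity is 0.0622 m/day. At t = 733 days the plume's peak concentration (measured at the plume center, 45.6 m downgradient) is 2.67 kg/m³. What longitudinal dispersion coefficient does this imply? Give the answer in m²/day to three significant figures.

0.0264 m²/day

At the plume center C_max = M/(n_e·A·√(4πDt)), so D = M²/(4πt·(n_e·A·C_max)²).
n_e·A·C_max = 0.37 × 11.5 × 2.67 = 11.36 kg/m.
D = 177²/(4π × 733 × 11.36²) = 0.0264 m²/day.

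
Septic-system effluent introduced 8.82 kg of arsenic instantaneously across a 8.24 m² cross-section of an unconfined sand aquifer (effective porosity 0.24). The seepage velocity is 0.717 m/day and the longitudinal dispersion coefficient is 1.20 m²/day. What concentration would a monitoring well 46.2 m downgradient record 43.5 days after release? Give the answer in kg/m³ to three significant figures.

For an instantaneous plane source, C(x,t) = M/(n_e·A·√(4πDt)) · exp(−(x−vt)²/(4Dt)), with n_e·A the pore (flow) area.
Plume center vt = 0.717 × 43.5 = 31.1895 m, so the well at 46.2 m is 15.0105 m downgradient of the peak.
√(4πDt) = 25.61 m, giving peak height M/(n_e·A·√(4πDt)) = 8.82/(0.24 × 8.24 × 25.61) = 0.1741 kg/m³.
(x−vt)²/(4Dt) = (15.0105)²/(4 × 1.20 × 43.5) = 1.079; exp(−1.079) = 0.3399.
C = 0.1741 × 0.3399 = 0.0592 kg/m³.

0.0592 kg/m³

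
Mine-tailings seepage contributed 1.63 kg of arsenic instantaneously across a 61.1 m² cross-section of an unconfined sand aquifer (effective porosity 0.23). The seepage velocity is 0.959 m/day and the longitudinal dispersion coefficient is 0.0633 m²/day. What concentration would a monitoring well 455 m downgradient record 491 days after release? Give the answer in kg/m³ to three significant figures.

For an instantaneous plane source, C(x,t) = M/(n_e·A·√(4πDt)) · exp(−(x−vt)²/(4Dt)), with n_e·A the pore (flow) area.
Plume center vt = 0.959 × 491 = 470.869 m, so the well at 455 m is 15.869 m upgradient of the peak.
√(4πDt) = 19.76 m, giving peak height M/(n_e·A·√(4πDt)) = 1.63/(0.23 × 61.1 × 19.76) = 0.005870 kg/m³.
(x−vt)²/(4Dt) = (-15.869)²/(4 × 0.0633 × 491) = 2.026; exp(−2.026) = 0.1319.
C = 0.005870 × 0.1319 = 0.000774 kg/m³.

0.000774 kg/m³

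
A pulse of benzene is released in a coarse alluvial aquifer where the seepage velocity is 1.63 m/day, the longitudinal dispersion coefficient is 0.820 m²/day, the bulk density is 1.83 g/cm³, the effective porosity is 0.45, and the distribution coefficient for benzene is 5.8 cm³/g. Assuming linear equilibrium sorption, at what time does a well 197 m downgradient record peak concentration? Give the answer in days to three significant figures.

Retardation factor R = 1 + ρ_b·K_d/n = 1 + 1.83 × 5.8/0.45 = 24.59.
Sorption retards both mechanisms: v_R = v/R = 0.06629 m/day, D_R = D/R = 0.03335 m²/day.
Peak time from v_R²t² + 2D_R t − x² = 0: t = (√(D_R² + v_R²x²) − D_R)/v_R².
√(D_R² + v_R²x²) = √(0.03335² + 0.06629² × 197²) = 13.06; v_R² = 0.004394.
t = (13.06 − 0.03335)/0.004394 = 2960 days.

2960 days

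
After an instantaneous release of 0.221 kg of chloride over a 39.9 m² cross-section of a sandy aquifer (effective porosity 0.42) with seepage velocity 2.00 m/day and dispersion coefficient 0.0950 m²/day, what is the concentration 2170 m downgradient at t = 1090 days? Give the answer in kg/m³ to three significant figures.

0.000287 kg/m³

For an instantaneous plane source, C(x,t) = M/(n_e·A·√(4πDt)) · exp(−(x−vt)²/(4Dt)), with n_e·A the pore (flow) area.
Plume center vt = 2.00 × 1090 = 2180 m, so the well at 2170 m is 10 m upgradient of the peak.
√(4πDt) = 36.07 m, giving peak height M/(n_e·A·√(4πDt)) = 0.221/(0.42 × 39.9 × 36.07) = 0.0003656 kg/m³.
(x−vt)²/(4Dt) = (-10)²/(4 × 0.0950 × 1090) = 0.2414; exp(−0.2414) = 0.7855.
C = 0.0003656 × 0.7855 = 0.000287 kg/m³.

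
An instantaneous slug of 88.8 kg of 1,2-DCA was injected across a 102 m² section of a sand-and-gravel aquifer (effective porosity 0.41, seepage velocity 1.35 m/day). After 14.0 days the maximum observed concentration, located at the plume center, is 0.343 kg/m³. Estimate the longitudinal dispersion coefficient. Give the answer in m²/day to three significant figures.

0.218 m²/day

At the plume center C_max = M/(n_e·A·√(4πDt)), so D = M²/(4πt·(n_e·A·C_max)²).
n_e·A·C_max = 0.41 × 102 × 0.343 = 14.34 kg/m.
D = 88.8²/(4π × 14.0 × 14.34²) = 0.218 m²/day.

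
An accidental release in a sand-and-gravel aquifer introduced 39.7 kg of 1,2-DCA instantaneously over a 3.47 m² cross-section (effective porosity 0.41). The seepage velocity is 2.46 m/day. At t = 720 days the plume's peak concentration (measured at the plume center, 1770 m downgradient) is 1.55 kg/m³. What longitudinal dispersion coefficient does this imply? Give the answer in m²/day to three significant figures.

At the plume center C_max = M/(n_e·A·√(4πDt)), so D = M²/(4πt·(n_e·A·C_max)²).
n_e·A·C_max = 0.41 × 3.47 × 1.55 = 2.205 kg/m.
D = 39.7²/(4π × 720 × 2.205²) = 0.0358 m²/day.

0.0358 m²/day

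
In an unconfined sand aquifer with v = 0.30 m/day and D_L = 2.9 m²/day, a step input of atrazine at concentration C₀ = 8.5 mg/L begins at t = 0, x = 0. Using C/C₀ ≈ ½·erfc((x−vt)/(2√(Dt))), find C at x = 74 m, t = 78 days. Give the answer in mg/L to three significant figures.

For a continuous step input, C/C₀ ≈ ½·erfc((x−vt)/(2√(Dt))).
vt = 0.30 × 78 = 23.4 m and 2√(Dt) = 2√(2.9 × 78) = 30.08 m.
Argument (x−vt)/(2√(Dt)) = (74 − 23.4)/30.08 = 1.682; ½·erfc(1.682) = 0.008687.
C = 8.5 × 0.008687 = 0.0738 mg/L.

0.0738 mg/L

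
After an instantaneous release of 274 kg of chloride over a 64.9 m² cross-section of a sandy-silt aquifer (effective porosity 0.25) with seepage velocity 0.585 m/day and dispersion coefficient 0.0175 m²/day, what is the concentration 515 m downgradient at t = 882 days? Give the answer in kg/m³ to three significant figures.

For an instantaneous plane source, C(x,t) = M/(n_e·A·√(4πDt)) · exp(−(x−vt)²/(4Dt)), with n_e·A the pore (flow) area.
Plume center vt = 0.585 × 882 = 515.97 m, so the well at 515 m is 0.97 m upgradient of the peak.
√(4πDt) = 13.93 m, giving peak height M/(n_e·A·√(4πDt)) = 274/(0.25 × 64.9 × 13.93) = 1.212 kg/m³.
(x−vt)²/(4Dt) = (-0.97)²/(4 × 0.0175 × 882) = 0.01524; exp(−0.01524) = 0.9849.
C = 1.212 × 0.9849 = 1.19 kg/m³.

1.19 kg/m³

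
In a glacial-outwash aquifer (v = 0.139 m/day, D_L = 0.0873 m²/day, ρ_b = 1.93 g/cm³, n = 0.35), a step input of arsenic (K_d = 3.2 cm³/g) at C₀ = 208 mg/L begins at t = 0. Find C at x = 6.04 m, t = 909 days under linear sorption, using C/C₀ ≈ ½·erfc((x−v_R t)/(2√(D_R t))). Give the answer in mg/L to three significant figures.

Retardation factor R = 1 + ρ_b·K_d/n = 1 + 1.93 × 3.2/0.35 = 18.65.
Sorption retards both mechanisms: v_R = v/R = 0.007453 m/day, D_R = D/R = 0.004681 m²/day.
v_R·t = 0.007453 × 909 = 6.774777 m; 2√(D_R t) = 4.126 m; argument = (6.04 − 6.774777)/4.126 = -0.1781.
C = C₀ × ½·erfc(-0.1781) = 208 × 0.5994 = 125 mg/L.

125 mg/L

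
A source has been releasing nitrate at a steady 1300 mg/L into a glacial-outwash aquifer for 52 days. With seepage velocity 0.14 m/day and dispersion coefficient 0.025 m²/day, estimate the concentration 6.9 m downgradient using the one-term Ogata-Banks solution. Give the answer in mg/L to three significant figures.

For a continuous step input, C/C₀ ≈ ½·erfc((x−vt)/(2√(Dt))).
vt = 0.14 × 52 = 7.28 m and 2√(Dt) = 2√(0.025 × 52) = 2.280 m.
Argument (x−vt)/(2√(Dt)) = (6.9 − 7.28)/2.280 = -0.1667; ½·erfc(-0.1667) = 0.5932.
C = 1300 × 0.5932 = 771 mg/L.

771 mg/L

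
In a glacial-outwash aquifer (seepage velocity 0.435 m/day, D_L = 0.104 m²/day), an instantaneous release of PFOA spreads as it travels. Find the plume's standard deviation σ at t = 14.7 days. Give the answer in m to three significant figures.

1.75 m

Dispersive spreading gives a Gaussian with σ² = 2Dt; advection only shifts the center.
σ = √(2 × 0.104 × 14.7) = 1.75 m.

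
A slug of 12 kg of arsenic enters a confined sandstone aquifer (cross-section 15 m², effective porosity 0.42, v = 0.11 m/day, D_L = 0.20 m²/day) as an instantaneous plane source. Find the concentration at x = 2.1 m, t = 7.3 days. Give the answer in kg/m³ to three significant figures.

0.333 kg/m³

For an instantaneous plane source, C(x,t) = M/(n_e·A·√(4πDt)) · exp(−(x−vt)²/(4Dt)), with n_e·A the pore (flow) area.
Plume center vt = 0.11 × 7.3 = 0.803 m, so the well at 2.1 m is 1.297 m downgradient of the peak.
√(4πDt) = 4.283 m, giving peak height M/(n_e·A·√(4πDt)) = 12/(0.42 × 15 × 4.283) = 0.4447 kg/m³.
(x−vt)²/(4Dt) = (1.297)²/(4 × 0.20 × 7.3) = 0.2880; exp(−0.2880) = 0.7498.
C = 0.4447 × 0.7498 = 0.333 kg/m³.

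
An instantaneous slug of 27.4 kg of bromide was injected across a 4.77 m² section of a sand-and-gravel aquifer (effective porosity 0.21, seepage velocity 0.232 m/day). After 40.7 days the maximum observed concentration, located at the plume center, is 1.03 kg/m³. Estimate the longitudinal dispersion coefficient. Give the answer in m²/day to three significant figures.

At the plume center C_max = M/(n_e·A·√(4πDt)), so D = M²/(4πt·(n_e·A·C_max)²).
n_e·A·C_max = 0.21 × 4.77 × 1.03 = 1.032 kg/m.
D = 27.4²/(4π × 40.7 × 1.032²) = 1.38 m²/day.

1.38 m²/day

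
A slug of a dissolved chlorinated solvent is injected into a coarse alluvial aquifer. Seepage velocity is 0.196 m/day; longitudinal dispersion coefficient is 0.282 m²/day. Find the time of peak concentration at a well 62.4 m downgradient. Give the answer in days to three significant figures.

For the 1D instantaneous-source solution, setting ∂C/∂t = 0 at fixed x gives v²t² + 2Dt − x² = 0, so t = (√(D² + v²x²) − D)/v².
√(D² + v²x²) = √(0.282² + 0.196² × 62.4²) = 12.23; v² = 0.038416.
t = (12.23 − 0.282)/0.038416 = 311 days (vs. the pure-advection estimate x/v = 318 d).

311 days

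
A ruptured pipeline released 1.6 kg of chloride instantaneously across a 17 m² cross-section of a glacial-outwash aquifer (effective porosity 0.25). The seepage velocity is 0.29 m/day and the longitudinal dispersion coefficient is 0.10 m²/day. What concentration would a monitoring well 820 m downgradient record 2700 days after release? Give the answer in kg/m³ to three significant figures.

For an instantaneous plane source, C(x,t) = M/(n_e·A·√(4πDt)) · exp(−(x−vt)²/(4Dt)), with n_e·A the pore (flow) area.
Plume center vt = 0.29 × 2700 = 783 m, so the well at 820 m is 37 m downgradient of the peak.
√(4πDt) = 58.25 m, giving peak height M/(n_e·A·√(4πDt)) = 1.6/(0.25 × 17 × 58.25) = 0.006463 kg/m³.
(x−vt)²/(4Dt) = (37)²/(4 × 0.10 × 2700) = 1.268; exp(−1.268) = 0.2814.
C = 0.006463 × 0.2814 = 0.00182 kg/m³.

0.00182 kg/m³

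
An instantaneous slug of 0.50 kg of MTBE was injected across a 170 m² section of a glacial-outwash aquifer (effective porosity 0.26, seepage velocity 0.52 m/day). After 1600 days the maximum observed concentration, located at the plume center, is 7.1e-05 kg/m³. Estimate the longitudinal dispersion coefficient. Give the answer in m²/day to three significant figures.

1.26 m²/day

At the plume center C_max = M/(n_e·A·√(4πDt)), so D = M²/(4πt·(n_e·A·C_max)²).
n_e·A·C_max = 0.26 × 170 × 7.1e-05 = 0.003138 kg/m.
D = 0.50²/(4π × 1600 × 0.003138²) = 1.26 m²/day.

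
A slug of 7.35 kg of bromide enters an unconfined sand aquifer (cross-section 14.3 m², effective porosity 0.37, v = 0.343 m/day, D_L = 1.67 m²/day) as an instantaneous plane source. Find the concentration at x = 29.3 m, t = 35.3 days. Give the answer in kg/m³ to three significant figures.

For an instantaneous plane source, C(x,t) = M/(n_e·A·√(4πDt)) · exp(−(x−vt)²/(4Dt)), with n_e·A the pore (flow) area.
Plume center vt = 0.343 × 35.3 = 12.1079 m, so the well at 29.3 m is 17.1921 m downgradient of the peak.
√(4πDt) = 27.22 m, giving peak height M/(n_e·A·√(4πDt)) = 7.35/(0.37 × 14.3 × 27.22) = 0.05103 kg/m³.
(x−vt)²/(4Dt) = (17.1921)²/(4 × 1.67 × 35.3) = 1.253; exp(−1.253) = 0.2856.
C = 0.05103 × 0.2856 = 0.0146 kg/m³.

0.0146 kg/m³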